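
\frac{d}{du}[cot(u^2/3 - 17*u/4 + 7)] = (51 - 8*u)/(12*sin(u^2/3 - 17*u/4 + 7)^2)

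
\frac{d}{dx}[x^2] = 2*x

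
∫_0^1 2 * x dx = 1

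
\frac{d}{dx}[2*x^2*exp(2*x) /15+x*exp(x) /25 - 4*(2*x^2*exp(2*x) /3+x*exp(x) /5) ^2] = -64*x^4*exp(4*x)/9 - 64*x^3*exp(4*x)/9 - 16*x^3*exp(3*x)/5 - 16*x^2*exp(3*x)/5 - 4*x^2*exp(2*x)/75 - 4*x*exp(2*x)/75 + x*exp(x)/25 + exp(x)/25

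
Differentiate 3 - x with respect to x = -1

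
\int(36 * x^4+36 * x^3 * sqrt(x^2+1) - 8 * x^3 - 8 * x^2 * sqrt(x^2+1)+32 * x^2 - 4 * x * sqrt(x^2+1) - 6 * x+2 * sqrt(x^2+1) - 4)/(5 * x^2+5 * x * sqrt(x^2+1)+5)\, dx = 12*x^3/5 - 4*x^2/5 - 4*x/5 + 2*log(x + sqrt(x^2 + 1))/5 + C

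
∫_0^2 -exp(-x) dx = -1 + exp(-2)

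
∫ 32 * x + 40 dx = 16*x^2 + 40*x + C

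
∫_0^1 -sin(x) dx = -1 + cos(1)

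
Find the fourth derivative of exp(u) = exp(u)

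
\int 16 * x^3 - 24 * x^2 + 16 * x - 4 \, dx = 4*x^4 - 8*x^3 + 8*x^2 - 4*x + C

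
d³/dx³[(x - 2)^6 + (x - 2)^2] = 120*x^3 - 720*x^2 + 1440*x - 960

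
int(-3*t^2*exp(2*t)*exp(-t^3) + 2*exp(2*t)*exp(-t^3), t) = exp(-t*(t^2 - 2)) + C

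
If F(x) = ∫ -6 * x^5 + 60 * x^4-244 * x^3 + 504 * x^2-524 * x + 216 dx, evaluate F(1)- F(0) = 72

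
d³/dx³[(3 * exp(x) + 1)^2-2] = 72*exp(2*x) + 6*exp(x)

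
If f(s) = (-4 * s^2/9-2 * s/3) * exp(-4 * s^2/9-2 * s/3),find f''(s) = (-256*s^4 - 768*s^3 + 720*s^2 + 1944*s)*exp(-4*s^2/9 - 2*s/3)/729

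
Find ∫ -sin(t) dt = cos(t) + C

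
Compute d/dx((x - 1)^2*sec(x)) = (x^2*sin(x)/cos(x) - 2*x*sin(x)/cos(x) + 2*x + sin(x)/cos(x) - 2)/cos(x)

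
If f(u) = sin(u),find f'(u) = cos(u)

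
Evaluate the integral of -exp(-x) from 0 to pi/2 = -1 + exp(-pi/2)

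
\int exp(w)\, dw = exp(w) + C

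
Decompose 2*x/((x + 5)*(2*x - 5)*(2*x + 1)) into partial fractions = 1/(27*(2*x + 1)) + 1/(9*(2*x - 5)) - 2/(27*(x + 5))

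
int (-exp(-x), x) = exp(-x) + C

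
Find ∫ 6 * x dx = 3*x^2 + C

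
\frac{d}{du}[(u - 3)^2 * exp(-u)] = (-u^2 + 8*u - 15)*exp(-u)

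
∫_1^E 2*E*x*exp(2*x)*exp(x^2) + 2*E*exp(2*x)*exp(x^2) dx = -exp(4) + exp((1 + E)^2)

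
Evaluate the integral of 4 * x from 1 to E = -2 + 2*exp(2)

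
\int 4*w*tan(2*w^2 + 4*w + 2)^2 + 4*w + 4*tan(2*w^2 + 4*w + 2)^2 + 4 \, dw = tan(2*(w + 1)^2) + C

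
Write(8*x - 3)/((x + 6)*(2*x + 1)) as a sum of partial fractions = -14/(11*(2*x + 1)) + 51/(11*(x + 6))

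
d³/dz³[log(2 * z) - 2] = 2/z^3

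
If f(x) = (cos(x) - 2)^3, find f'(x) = 3*(sin(x)^2 + 4*cos(x) - 5)*sin(x)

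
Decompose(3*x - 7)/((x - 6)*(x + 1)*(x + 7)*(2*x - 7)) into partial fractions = -4/(135*(2*x - 7)) + 2/(117*(x + 7)) - 5/(189*(x + 1)) + 11/(455*(x - 6))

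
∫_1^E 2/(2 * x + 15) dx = -log(34/3) + log(4*E/3 + 10)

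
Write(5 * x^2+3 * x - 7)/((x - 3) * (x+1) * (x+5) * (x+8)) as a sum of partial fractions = -289/(231*(x + 8)) + 103/(96*(x + 5)) + 5/(112*(x + 1)) + 47/(352*(x - 3))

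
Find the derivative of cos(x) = -sin(x)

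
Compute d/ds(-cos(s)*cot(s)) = (1 + sin(s)^(-2))*cos(s)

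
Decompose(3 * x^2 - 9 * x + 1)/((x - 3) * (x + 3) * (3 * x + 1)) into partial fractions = -39/(80*(3*x + 1)) + 55/(48*(x + 3)) + 1/(60*(x - 3))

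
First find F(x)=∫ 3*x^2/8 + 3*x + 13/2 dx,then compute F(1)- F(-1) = 53/4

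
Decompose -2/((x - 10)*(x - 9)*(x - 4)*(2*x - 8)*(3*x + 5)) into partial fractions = -81/(323680*(3*x + 5)) - 97/(260100*(x - 4)) - 1/(510*(x - 4)^2) + 1/(800*(x - 9)) - 1/(1260*(x - 10))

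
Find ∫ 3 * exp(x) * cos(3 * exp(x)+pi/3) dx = sin(3*exp(x) + pi/3) + C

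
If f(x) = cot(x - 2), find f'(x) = -1/sin(x - 2)^2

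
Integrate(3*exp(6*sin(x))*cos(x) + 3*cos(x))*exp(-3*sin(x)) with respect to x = 2*sinh(3*sin(x)) + C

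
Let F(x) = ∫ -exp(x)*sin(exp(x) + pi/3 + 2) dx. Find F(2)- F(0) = cos(pi/3 + 2 + exp(2)) - cos(pi/3 + 3)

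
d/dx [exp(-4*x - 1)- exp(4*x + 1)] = (-4*exp(8*x + 2) - 4)*exp(-4*x - 1)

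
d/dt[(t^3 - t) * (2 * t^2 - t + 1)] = 10*t^4 - 4*t^3 - 3*t^2 + 2*t - 1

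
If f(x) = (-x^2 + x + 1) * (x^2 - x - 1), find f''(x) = -12*x^2 + 12*x + 2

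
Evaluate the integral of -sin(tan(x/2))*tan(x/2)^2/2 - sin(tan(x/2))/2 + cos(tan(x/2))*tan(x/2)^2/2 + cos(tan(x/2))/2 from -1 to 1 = 2*sin(tan(1/2))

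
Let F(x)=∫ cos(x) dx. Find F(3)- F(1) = -sin(1) + sin(3)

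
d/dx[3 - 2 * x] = -2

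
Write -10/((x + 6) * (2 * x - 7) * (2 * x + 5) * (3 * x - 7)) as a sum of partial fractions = 54/(1015*(3*x - 7)) - 10/(609*(2*x + 5)) - 10/(399*(2*x - 7)) + 2/(665*(x + 6))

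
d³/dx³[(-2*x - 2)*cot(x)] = 12*x*cot(x)^4 + 16*x*cot(x)^2 + 4*x + 12*cot(x)^4 - 12*cot(x)^3 + 16*cot(x)^2 - 12*cot(x) + 4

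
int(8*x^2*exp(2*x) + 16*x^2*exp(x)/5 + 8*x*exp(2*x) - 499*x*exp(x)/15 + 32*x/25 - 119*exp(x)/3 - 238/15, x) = x*exp(x)/3 + 2*x/15 + 4*(5*x*exp(x) + 2*x - 25)^2/25 + C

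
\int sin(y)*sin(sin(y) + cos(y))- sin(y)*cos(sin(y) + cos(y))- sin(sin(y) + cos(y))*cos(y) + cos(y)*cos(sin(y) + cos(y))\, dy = sqrt(2)*sin(sqrt(2)*sin(y + pi/4) + pi/4) + C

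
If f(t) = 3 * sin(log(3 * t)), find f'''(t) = 3*(3*sin(log(t) + log(3)) + cos(log(t) + log(3)))/t^3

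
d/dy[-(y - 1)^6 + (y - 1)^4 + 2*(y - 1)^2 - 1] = -6*y^5 + 30*y^4 - 56*y^3 + 48*y^2 - 14*y - 2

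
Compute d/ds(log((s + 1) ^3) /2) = 3/(2*s + 2)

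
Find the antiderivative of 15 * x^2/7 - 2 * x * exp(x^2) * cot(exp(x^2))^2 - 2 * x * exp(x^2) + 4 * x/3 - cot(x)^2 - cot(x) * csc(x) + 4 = 5*x^3/7 + 2*x^2/3 + 5*x + cot(x) + cot(exp(x^2)) + csc(x) + C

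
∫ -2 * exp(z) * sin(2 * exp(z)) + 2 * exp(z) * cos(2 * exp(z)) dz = sqrt(2)*sin(2*exp(z) + pi/4) + C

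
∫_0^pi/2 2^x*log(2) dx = -1 + 2^(pi/2)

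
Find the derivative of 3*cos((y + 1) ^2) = -6*(y + 1)*sin(y^2 + 2*y + 1)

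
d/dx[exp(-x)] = -exp(-x)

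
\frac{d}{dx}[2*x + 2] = 2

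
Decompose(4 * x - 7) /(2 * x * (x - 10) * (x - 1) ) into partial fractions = 1/(6*(x - 1)) + 11/(60*(x - 10)) - 7/(20*x)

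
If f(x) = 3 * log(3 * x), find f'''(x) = 6/x^3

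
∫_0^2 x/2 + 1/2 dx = 2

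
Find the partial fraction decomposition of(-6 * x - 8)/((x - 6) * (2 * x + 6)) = -5/(9*(x + 3)) - 22/(9*(x - 6))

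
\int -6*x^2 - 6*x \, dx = -2*x^3 - 3*x^2 + C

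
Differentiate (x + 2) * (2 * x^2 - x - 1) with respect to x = 6*x^2 + 6*x - 3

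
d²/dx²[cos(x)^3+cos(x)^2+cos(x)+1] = -7*cos(x)/4 - 2*cos(2*x) - 9*cos(3*x)/4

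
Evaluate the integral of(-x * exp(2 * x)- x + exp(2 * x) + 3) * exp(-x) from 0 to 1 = E - exp(-1)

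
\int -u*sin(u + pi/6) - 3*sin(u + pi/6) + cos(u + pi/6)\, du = (u + 3)*cos(u + pi/6) + C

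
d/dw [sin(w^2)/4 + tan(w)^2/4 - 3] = w*cos(w^2)/2 + sin(w)/(2*cos(w)^3)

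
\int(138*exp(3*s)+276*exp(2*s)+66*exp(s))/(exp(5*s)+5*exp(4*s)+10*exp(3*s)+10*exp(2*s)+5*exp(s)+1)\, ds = 3*(21*exp(4*s) + 84*exp(3*s) + 103*exp(2*s) + 38*exp(s) + 4)/(exp(4*s) + 4*exp(3*s) + 6*exp(2*s) + 4*exp(s) + 1) + C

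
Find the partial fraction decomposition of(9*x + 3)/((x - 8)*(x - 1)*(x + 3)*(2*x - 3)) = -44/(39*(2*x - 3)) + 2/(33*(x + 3)) + 3/(7*(x - 1)) + 75/(1001*(x - 8))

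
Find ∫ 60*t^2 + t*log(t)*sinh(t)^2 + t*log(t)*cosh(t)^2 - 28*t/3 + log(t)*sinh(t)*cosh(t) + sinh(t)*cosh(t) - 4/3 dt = t*(120*t^2 - 28*t + 3*log(t)*sinh(2*t) - 8)/6 + C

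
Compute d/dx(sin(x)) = cos(x)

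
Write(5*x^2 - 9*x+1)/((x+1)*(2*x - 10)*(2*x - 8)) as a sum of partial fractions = 1/(8*(x + 1)) - 9/(4*(x - 4)) + 27/(8*(x - 5))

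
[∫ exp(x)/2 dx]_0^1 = -1/2 + E/2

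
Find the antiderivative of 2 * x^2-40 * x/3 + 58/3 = 2*x^3/3 - 20*x^2/3 + 58*x/3 + C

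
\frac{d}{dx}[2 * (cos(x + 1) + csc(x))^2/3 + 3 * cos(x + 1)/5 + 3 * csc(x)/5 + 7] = -4*sin(x)*cos(x + 2)/3 - 3*sin(x + 1)/5 - 2*sin(2)/3 - 3*cos(x)/(5*sin(x)^2) - 4*cos(1)/(3*sin(x)^2) - 4*cos(x)/(3*sin(x)^3)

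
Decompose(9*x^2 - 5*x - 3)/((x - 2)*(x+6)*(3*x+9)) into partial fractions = 39/(8*(x + 6)) - 31/(15*(x + 3)) + 23/(120*(x - 2))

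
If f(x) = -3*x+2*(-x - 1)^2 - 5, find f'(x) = 4*x + 1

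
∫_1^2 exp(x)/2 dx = -E/2 + exp(2)/2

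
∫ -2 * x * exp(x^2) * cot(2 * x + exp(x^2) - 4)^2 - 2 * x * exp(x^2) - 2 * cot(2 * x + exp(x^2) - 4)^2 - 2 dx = cot(2*x + exp(x^2) - 4) + C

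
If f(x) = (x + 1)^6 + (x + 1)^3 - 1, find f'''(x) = 120*x^3 + 360*x^2 + 360*x + 126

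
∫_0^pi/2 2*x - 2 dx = -1 + (-1 + pi/2)^2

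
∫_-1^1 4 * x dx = 0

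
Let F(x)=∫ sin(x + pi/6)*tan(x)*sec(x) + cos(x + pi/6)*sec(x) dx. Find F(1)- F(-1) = sqrt(3)*tan(1)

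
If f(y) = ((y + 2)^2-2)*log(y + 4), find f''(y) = (2*y^2*log(y + 4) + 3*y^2 + 16*y*log(y + 4) + 20*y + 32*log(y + 4) + 30)/(y^2 + 8*y + 16)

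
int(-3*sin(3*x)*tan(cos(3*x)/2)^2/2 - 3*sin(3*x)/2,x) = tan(cos(3*x)/2) + C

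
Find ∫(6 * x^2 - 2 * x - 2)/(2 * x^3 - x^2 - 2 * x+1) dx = log(2*x^3 - x^2 - 2*x + 1) + C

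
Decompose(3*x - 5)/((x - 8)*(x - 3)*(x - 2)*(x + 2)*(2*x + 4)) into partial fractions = 61/(8000*(x + 2)) + 11/(400*(x + 2)^2) + 1/(192*(x - 2)) - 2/(125*(x - 3)) + 19/(6000*(x - 8))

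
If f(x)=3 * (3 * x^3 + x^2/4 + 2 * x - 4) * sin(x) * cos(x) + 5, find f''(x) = -18*x^3*sin(2*x) - 3*x^2*sin(2*x)/2 + 54*x^2*cos(2*x) + 15*x*sin(2*x) + 3*x*cos(2*x) + 99*sin(2*x)/4 + 12*cos(2*x)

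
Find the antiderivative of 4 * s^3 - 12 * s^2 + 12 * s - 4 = s^4 - 4*s^3 + 6*s^2 - 4*s + C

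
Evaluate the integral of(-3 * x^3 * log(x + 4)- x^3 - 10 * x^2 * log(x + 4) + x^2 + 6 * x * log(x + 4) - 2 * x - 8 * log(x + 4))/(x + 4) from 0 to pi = (-pi^3 - 2*pi + pi^2)*log(pi + 4)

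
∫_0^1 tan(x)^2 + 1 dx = tan(1)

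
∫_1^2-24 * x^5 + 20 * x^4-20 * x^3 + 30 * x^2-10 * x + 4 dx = -144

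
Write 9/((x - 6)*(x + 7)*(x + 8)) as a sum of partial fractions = 9/(14*(x + 8)) - 9/(13*(x + 7)) + 9/(182*(x - 6))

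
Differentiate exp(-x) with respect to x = -exp(-x)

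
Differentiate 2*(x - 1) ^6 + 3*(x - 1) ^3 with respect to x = 12*x^5 - 60*x^4 + 120*x^3 - 111*x^2 + 42*x - 3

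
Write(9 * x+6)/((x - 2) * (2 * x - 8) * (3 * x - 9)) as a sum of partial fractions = 2/(x - 2) - 11/(2*(x - 3)) + 7/(2*(x - 4))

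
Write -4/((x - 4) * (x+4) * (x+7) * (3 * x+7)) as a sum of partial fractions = 54/(665*(3*x + 7)) + 2/(231*(x + 7)) - 1/(30*(x + 4)) - 1/(418*(x - 4))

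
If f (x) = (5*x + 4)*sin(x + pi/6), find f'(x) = 5*x*cos(x + pi/6) + 5*sin(x + pi/6) + 4*cos(x + pi/6)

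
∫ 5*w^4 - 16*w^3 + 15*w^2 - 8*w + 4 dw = w^5 - 4*w^4 + 5*w^3 - 4*w^2 + 4*w + C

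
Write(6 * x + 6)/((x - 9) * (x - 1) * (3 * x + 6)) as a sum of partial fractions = -2/(33*(x + 2)) - 1/(6*(x - 1)) + 5/(22*(x - 9))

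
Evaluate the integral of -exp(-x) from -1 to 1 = -E + exp(-1)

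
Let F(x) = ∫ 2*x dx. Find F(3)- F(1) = 8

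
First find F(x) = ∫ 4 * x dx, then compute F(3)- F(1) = 16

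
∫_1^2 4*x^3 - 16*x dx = -9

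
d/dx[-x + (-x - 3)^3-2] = -3*x^2 - 18*x - 28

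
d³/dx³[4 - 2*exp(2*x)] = -16*exp(2*x)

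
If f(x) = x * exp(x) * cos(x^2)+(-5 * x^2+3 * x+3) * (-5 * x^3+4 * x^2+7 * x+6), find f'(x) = 125*x^4 - 140*x^3 - 2*x^2*exp(x)*sin(x^2) - 114*x^2 + x*exp(x)*cos(x^2) + 6*x + exp(x)*cos(x^2) + 39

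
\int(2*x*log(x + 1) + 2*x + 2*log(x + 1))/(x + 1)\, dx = 2*x*log(x + 1) + C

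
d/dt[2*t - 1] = 2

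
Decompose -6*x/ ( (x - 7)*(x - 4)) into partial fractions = 8/(x - 4) - 14/(x - 7)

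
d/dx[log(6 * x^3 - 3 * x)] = (6*x^2 - 1)/(2*x^3 - x)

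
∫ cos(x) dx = sin(x) + C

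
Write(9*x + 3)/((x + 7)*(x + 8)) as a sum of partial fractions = 69/(x + 8) - 60/(x + 7)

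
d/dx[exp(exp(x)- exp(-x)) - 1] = (exp(exp(x) - exp(-x)) + exp(2*x + exp(x) - exp(-x)))*exp(-x)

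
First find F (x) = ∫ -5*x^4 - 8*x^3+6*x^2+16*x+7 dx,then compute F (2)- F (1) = -16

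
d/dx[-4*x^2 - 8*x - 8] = -8*x - 8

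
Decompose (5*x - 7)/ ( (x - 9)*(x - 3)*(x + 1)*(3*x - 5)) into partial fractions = 9/(176*(3*x - 5)) + 3/(80*(x + 1)) - 1/(12*(x - 3)) + 19/(660*(x - 9))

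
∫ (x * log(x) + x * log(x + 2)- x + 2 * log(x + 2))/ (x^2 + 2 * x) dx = (log(x) - 1)*log(x + 2) + C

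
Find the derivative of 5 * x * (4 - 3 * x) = 20 - 30*x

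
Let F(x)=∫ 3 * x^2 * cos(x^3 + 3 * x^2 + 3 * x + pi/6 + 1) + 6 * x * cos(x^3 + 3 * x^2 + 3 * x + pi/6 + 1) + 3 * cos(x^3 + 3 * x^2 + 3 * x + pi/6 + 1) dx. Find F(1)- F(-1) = -1/2 + sin(pi/6 + 8)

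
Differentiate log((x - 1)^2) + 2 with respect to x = 2/(x - 1)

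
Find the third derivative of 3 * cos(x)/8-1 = 3*sin(x)/8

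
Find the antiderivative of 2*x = x^2 + C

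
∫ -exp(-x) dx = exp(-x) + C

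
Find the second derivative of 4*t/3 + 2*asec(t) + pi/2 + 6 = (2 - 4*t^2)/(t^5*sqrt(1 - 1/t^2) - t^3*sqrt(1 - 1/t^2))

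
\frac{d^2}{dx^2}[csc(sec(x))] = 2*tan(x)^2*cot(sec(x))^2*csc(sec(x))*sec(x)^2 - 2*tan(x)^2*cot(sec(x))*csc(sec(x))*sec(x) + tan(x)^2*csc(sec(x))*sec(x)^2 - cot(sec(x))*csc(sec(x))*sec(x)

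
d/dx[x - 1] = 1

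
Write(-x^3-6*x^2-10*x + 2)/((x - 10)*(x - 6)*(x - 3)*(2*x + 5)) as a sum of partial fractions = -41/(4675*(2*x + 5)) - 109/(231*(x - 3)) + 245/(102*(x - 6)) - 849/(350*(x - 10))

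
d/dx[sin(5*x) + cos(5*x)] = -5*sin(5*x) + 5*cos(5*x)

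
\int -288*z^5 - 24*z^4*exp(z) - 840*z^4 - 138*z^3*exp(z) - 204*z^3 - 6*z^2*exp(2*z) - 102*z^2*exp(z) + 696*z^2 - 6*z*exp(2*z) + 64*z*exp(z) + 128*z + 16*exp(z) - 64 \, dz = -8*z^3 - 14*z^2 - 2*z*exp(z) + 8*z - 3*(4*z^3 + 7*z^2 + z*exp(z) - 4*z - 3)^2 + C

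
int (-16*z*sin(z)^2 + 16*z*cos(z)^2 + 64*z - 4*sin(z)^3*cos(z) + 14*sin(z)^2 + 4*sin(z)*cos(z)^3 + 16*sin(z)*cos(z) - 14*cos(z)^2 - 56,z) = -8*z + (8*z + sin(2*z) - 6)^2/2 - sin(2*z) + C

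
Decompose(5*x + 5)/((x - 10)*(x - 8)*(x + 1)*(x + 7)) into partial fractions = 1/(51*(x + 7)) - 1/(6*(x - 8)) + 5/(34*(x - 10))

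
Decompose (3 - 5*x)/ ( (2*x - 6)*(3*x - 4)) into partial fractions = 11/(10*(3*x - 4)) - 6/(5*(x - 3))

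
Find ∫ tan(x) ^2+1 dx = tan(x) + C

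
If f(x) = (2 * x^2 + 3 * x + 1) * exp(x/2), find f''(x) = x^2*exp(x/2)/2 + 19*x*exp(x/2)/4 + 29*exp(x/2)/4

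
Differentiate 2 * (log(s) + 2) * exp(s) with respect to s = (2*s*exp(s)*log(s) + 4*s*exp(s) + 2*exp(s))/s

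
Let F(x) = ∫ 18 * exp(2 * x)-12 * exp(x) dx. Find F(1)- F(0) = -1 + (-2 + 3*E)^2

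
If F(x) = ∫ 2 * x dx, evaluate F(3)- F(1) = 8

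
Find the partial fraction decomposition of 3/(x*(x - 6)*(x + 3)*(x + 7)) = -3/(364*(x + 7)) + 1/(36*(x + 3)) + 1/(234*(x - 6)) - 1/(42*x)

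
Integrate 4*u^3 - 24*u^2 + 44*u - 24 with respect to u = u^4 - 8*u^3 + 22*u^2 - 24*u + C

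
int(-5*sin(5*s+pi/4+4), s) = cos(5*s + pi/4 + 4) + C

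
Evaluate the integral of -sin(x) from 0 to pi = -2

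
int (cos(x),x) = sin(x) + C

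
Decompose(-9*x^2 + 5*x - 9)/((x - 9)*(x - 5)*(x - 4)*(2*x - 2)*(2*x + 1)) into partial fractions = -10/(513*(2*x + 1)) + 13/(576*(x - 1)) - 133/(270*(x - 4)) + 19/(32*(x - 5)) - 693/(6080*(x - 9))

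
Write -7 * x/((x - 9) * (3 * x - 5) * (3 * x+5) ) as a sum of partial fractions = 7/(64*(3*x + 5)) + 7/(44*(3*x - 5)) - 63/(704*(x - 9))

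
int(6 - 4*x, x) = -2*x^2 + 6*x + C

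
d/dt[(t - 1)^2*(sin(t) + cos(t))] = -t^2*sin(t) + t^2*cos(t) + 4*t*sin(t) - 3*sin(t) - cos(t)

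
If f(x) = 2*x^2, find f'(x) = 4*x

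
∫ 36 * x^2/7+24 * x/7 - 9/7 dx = 12*x^3/7 + 12*x^2/7 - 9*x/7 + C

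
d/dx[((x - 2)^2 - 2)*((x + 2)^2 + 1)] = 4*x^3 - 18*x - 12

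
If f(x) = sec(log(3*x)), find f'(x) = tan(log(x) + log(3))*sec(log(x) + log(3))/x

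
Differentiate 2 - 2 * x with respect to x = -2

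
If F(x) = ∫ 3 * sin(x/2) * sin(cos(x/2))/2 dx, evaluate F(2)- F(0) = -3*cos(1) + 3*cos(cos(1))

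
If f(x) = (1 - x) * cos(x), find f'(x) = x*sin(x) - sin(x) - cos(x)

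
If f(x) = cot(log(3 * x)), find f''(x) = (1 + 2*cos(log(x) + log(3))/sin(log(x) + log(3)))/(x^2*sin(log(x) + log(3))^2)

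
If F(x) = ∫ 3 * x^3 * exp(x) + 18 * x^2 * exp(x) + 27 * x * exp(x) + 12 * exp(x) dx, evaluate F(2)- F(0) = -3 + 81*exp(2)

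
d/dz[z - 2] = 1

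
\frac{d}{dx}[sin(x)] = cos(x)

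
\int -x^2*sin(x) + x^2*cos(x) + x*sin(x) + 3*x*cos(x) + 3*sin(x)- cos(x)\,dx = sqrt(2)*(x^2 + x - 2)*sin(x + pi/4) + C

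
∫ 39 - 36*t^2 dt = -12*t^3 + 39*t + C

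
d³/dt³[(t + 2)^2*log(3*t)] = (2*t^2 - 4*t + 8)/t^3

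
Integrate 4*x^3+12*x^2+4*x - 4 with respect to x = x^4 + 4*x^3 + 2*x^2 - 4*x + C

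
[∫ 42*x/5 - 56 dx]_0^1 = -259/5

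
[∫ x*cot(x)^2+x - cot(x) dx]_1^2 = cot(1) - 2*cot(2)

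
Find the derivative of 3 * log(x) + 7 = 3/x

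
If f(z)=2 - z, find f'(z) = -1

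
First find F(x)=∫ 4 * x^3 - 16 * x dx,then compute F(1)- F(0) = -7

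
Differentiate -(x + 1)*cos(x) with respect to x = x*sin(x) + sin(x) - cos(x)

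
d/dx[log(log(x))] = 1/(x*log(x))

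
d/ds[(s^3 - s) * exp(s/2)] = s^3*exp(s/2)/2 + 3*s^2*exp(s/2) - s*exp(s/2)/2 - exp(s/2)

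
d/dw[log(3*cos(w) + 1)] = -3*sin(w)/(3*cos(w) + 1)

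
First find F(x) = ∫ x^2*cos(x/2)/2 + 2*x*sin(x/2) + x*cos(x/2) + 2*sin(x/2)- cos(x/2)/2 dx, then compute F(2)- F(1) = -2*sin(1/2) + 7*sin(1)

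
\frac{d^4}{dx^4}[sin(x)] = sin(x)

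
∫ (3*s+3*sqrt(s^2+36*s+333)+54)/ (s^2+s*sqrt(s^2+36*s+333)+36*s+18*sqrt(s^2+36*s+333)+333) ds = 3*log(s/3 + sqrt((s + 18)^2 + 9)/3 + 6) + C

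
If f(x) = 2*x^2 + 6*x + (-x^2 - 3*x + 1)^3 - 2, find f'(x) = -6*x^5 - 45*x^4 - 96*x^3 - 27*x^2 + 52*x - 3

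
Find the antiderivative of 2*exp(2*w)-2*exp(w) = (exp(w) - 1)^2 + C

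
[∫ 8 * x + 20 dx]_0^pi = -25 + (5 + 2*pi)^2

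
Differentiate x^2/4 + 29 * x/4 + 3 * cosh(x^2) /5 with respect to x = 6*x*sinh(x^2)/5 + x/2 + 29/4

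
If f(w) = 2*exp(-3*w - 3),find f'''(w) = -54*exp(-3*w - 3)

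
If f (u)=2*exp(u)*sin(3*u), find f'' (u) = 4*(-4*sin(3*u) + 3*cos(3*u))*exp(u)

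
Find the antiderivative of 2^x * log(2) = 2^x + C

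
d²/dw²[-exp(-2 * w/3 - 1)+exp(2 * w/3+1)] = (4*exp(4*w/3 + 2) - 4)*exp(-2*w/3 - 1)/9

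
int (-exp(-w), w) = exp(-w) + C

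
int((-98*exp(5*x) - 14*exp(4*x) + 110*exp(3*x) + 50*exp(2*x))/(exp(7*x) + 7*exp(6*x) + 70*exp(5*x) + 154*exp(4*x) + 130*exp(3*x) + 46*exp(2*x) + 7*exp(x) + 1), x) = log(1 + (-5*(exp(x) + 1)^2 + 5*exp(2*x) + 3*exp(x))^2*exp(2*x)/(exp(x) + 1)^6) + C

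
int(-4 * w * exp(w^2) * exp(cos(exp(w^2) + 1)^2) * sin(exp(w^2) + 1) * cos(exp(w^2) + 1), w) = exp(cos(exp(w^2) + 1)^2) + C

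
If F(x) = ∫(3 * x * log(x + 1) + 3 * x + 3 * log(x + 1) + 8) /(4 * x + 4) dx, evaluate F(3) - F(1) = 23*log(2)/4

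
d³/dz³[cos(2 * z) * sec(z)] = (2 + cos(z)^(-2) - 6/cos(z)^4)*sin(z)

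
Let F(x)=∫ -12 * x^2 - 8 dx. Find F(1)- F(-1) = -24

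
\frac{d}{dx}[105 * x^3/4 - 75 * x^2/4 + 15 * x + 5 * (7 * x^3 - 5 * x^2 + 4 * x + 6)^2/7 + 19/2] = 210*x^5 - 250*x^4 + 1620*x^3/7 + 4845*x^2/28 - 1405*x/14 + 345/7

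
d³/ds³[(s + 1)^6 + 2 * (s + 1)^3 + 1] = 120*s^3 + 360*s^2 + 360*s + 132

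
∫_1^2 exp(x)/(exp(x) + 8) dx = -log(E/2 + 4) + log(exp(2)/2 + 4)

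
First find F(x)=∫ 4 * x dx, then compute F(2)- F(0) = 8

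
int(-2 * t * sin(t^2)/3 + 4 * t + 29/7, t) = 2*t^2 + 29*t/7 + cos(t^2)/3 + C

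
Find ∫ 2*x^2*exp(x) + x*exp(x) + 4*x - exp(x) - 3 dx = (exp(x) + 1)*(2*x^2 - 3*x + 2) + C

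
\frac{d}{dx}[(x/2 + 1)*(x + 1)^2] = 3*x^2/2 + 4*x + 5/2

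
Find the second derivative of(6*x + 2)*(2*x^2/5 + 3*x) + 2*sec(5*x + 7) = 72*x/5 + 100*tan(5*x + 7)^2*sec(5*x + 7) + 50*sec(5*x + 7) + 188/5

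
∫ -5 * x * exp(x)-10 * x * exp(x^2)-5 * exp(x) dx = -5*x*exp(x) - 5*exp(x^2) + C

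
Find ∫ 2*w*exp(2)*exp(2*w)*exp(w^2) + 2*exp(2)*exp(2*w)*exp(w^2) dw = exp((w + 1)^2 + 1) + C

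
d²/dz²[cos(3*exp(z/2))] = -3*exp(z/2)*sin(3*exp(z/2))/4 - 9*exp(z)*cos(3*exp(z/2))/4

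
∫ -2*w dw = -w^2 + C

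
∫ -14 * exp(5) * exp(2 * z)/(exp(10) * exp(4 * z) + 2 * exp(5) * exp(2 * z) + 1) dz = (3 - 4*exp(2*z + 5))/(exp(2*z + 5) + 1) + C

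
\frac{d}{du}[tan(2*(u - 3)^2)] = 4*u*tan(2*u^2 - 12*u + 18)^2 + 4*u - 12*tan(2*u^2 - 12*u + 18)^2 - 12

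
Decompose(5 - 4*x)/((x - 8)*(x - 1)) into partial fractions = -1/(7*(x - 1)) - 27/(7*(x - 8))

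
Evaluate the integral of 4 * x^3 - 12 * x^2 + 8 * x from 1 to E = -4 + (-2 + (-1 + E)^2)^2 + 2*(-1 + E)^2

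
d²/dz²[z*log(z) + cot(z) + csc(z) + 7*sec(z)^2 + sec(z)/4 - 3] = (168*z*tan(z)^2*sec(z)^2 + 2*z*tan(z)^2*sec(z) + 8*z*cot(z)^3 + 8*z*cot(z)^2*csc(z) + 8*z*cot(z) + 4*z*csc(z) + 56*z*sec(z)^2 + z*sec(z) + 4)/(4*z)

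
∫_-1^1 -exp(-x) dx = -E + exp(-1)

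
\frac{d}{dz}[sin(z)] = cos(z)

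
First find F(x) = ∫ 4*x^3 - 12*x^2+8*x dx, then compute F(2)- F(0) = 0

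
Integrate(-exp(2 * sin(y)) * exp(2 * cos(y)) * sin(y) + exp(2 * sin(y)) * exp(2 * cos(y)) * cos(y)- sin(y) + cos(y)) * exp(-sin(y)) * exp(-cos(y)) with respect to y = 2*sinh(sqrt(2)*sin(y + pi/4)) + C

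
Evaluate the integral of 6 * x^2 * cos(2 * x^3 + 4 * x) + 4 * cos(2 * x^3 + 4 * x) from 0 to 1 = sin(6)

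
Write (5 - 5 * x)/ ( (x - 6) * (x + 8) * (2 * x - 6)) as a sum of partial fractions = 45/(308*(x + 8)) + 5/(33*(x - 3)) - 25/(84*(x - 6))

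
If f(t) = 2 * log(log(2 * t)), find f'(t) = 2/(t*log(t) + t*log(2))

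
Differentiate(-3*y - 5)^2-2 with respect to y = 18*y + 30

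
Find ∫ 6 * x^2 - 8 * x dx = 2*x^3 - 4*x^2 + C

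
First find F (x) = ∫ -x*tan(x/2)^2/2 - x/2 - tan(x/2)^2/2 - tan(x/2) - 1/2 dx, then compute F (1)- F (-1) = -2*tan(1/2)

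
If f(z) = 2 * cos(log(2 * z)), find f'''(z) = (-2*sin(log(z) + log(2)) + 6*cos(log(z) + log(2)))/z^3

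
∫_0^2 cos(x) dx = sin(2)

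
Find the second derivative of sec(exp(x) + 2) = 2*exp(2*x)*tan(exp(x) + 2)^2*sec(exp(x) + 2) + exp(2*x)*sec(exp(x) + 2) + exp(x)*tan(exp(x) + 2)*sec(exp(x) + 2)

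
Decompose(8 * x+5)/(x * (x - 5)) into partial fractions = 9/(x - 5) - 1/x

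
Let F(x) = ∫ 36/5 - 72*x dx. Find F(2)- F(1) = -504/5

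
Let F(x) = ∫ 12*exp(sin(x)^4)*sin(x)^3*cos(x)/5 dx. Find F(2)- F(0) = -3/5 + 3*exp(sin(2)^4)/5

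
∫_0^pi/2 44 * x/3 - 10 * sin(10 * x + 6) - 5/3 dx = -5*pi/6 - 2*cos(6) + 11*pi^2/6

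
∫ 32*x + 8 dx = 16*x^2 + 8*x + C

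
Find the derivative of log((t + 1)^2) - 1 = 2/(t + 1)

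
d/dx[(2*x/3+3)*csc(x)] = -2*x*cot(x)*csc(x)/3 - 3*cot(x)*csc(x) + 2*csc(x)/3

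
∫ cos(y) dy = sin(y) + C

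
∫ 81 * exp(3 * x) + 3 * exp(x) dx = (27*exp(2*x) + 3)*exp(x) + C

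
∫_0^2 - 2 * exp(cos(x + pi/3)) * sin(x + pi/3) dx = -2*exp(1/2) + 2*exp(cos(pi/3 + 2))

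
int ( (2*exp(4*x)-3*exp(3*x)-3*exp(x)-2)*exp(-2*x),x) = -6*sinh(x) + 2*cosh(2*x) + C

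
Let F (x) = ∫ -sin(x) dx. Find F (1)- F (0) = -1 + cos(1)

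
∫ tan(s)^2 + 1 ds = tan(s) + C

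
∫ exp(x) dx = exp(x) + C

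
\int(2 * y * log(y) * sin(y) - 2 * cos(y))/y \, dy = -2*log(y)*cos(y) + C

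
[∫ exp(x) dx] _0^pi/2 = -1 + exp(pi/2)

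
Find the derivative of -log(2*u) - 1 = -1/u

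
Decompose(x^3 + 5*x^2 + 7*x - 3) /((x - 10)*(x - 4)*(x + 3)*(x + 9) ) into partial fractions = 5/(19*(x + 9)) - 1/(91*(x + 3)) - 13/(42*(x - 4)) + 1567/(1482*(x - 10))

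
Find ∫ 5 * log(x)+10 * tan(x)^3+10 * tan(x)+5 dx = 5*x*log(x) + 5*tan(x)^2 + C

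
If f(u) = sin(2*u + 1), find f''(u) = -4*sin(2*u + 1)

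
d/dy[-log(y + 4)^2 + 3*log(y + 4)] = (3 - 2*log(y + 4))/(y + 4)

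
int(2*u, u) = u^2 + C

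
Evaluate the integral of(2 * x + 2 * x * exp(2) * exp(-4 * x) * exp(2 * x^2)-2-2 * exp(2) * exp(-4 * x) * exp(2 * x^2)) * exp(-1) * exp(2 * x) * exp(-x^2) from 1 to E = -exp(-(-1 + E)^2) + exp((-1 + E)^2)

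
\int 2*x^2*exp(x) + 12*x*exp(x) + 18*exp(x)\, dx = 2*((x + 2)^2 + 1)*exp(x) + C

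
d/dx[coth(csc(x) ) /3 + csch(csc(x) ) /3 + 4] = (cosh(1/sin(x)) + 1)*cos(x)/(3*sin(x)^2*sinh(1/sin(x))^2)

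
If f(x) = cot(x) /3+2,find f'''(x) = -2*cot(x)^4 - 8*cot(x)^2/3 - 2/3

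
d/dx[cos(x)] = -sin(x)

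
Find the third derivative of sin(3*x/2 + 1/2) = -27*cos((3*x + 1)/2)/8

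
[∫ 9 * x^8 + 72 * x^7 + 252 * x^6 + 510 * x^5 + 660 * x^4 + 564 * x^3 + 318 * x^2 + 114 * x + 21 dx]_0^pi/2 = -4 + 2*(1 + pi/2)^3 + (1 + pi/2)^6 + (1 + pi/2)^9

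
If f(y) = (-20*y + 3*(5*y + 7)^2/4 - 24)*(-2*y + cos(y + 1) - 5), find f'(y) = -75*y^2*sin(y + 1)/4 - 225*y^2/2 - 65*y*sin(y + 1)/2 + 75*y*cos(y + 1)/2 - 635*y/2 - 51*sin(y + 1)/4 + 65*cos(y + 1)/2 - 188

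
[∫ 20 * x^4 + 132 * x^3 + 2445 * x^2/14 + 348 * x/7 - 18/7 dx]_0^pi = (-2*pi - 3)*(pi/2 + 3)*(-4*pi^3 - 3*pi^2 + 2*pi/7)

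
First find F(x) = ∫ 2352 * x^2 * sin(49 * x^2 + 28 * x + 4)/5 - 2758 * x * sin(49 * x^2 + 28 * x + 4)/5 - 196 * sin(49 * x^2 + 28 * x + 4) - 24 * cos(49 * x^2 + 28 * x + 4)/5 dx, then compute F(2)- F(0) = -13*cos(256)/5 - 7*cos(4)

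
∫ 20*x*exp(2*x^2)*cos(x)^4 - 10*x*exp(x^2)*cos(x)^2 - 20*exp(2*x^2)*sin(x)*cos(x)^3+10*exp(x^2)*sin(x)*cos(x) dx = 5*(exp(x^2)*cos(x)^4 - cos(x)^2)*exp(x^2) + C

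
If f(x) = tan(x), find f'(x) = cos(x)^(-2)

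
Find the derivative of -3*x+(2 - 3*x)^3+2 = -81*x^2 + 108*x - 39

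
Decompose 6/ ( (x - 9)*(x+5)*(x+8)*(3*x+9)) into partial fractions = -2/(255*(x + 8)) + 1/(42*(x + 5)) - 1/(60*(x + 3)) + 1/(1428*(x - 9))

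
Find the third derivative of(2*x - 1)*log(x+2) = (-2*x - 14)/(x^3 + 6*x^2 + 12*x + 8)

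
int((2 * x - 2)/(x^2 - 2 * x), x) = log(x*(x - 2)) + C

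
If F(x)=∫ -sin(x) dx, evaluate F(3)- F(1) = cos(3) - cos(1)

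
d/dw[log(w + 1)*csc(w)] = (-w*log(w + 1)*cot(w)*csc(w) - log(w + 1)*cot(w)*csc(w) + csc(w))/(w + 1)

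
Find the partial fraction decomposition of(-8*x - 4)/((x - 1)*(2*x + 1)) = -4/(x - 1)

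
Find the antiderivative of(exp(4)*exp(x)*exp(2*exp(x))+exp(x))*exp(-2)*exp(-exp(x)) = 2*sinh(exp(x) + 2) + C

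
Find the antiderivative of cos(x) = sin(x) + C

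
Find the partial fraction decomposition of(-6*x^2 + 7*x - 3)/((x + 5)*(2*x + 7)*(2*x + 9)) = 156/(2*x + 9) - 101/(3*(2*x + 7)) - 188/(3*(x + 5))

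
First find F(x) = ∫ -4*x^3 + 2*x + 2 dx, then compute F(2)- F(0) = -8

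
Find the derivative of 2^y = 2^y*log(2)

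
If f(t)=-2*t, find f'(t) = -2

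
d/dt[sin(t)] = cos(t)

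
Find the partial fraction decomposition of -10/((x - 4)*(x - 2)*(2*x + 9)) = -40/(221*(2*x + 9)) + 5/(13*(x - 2)) - 5/(17*(x - 4))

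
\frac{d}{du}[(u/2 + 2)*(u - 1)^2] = 3*u^2/2 + 2*u - 7/2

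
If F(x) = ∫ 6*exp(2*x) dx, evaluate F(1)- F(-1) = -3*(-E + exp(-1))*exp(-1) + 3*E*(E - exp(-1))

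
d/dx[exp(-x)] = -exp(-x)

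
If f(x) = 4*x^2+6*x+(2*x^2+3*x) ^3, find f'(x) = 48*x^5 + 180*x^4 + 216*x^3 + 81*x^2 + 8*x + 6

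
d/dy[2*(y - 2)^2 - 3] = 4*y - 8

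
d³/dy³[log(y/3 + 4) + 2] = 2/(y^3 + 36*y^2 + 432*y + 1728)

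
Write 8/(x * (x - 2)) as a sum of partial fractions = 4/(x - 2) - 4/x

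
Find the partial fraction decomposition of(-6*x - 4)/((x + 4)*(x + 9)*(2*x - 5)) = -76/(299*(2*x - 5)) + 10/(23*(x + 9)) - 4/(13*(x + 4))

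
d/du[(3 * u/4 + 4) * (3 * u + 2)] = 9*u/2 + 27/2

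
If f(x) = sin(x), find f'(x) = cos(x)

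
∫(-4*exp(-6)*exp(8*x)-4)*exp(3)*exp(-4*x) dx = -2*sinh(4*x - 3) + C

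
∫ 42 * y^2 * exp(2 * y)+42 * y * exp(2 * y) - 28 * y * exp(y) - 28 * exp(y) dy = 7*y*(3*y*exp(y) - 4)*exp(y) + C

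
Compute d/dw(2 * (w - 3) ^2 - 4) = 4*w - 12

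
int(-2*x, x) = -x^2 + C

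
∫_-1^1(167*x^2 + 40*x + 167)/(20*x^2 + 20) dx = 167/10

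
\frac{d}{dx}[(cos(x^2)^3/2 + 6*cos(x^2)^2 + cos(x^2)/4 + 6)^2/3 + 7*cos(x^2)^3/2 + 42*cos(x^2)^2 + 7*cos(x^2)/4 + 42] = x*(-20*sin(x^2)^4 + 290*sin(x^2)^2*cos(x^2)/3 + 79*sin(x^2)^2 - cos(x^2)^5 - 1443*cos(x^2)/4 - 129/2)*sin(x^2)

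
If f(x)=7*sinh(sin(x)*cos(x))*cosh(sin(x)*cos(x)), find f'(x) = 7*cos(2*x)*cosh(sin(2*x))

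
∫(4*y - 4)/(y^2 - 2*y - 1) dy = 2*log((y - 1)^2 - 2) + C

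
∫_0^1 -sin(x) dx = -1 + cos(1)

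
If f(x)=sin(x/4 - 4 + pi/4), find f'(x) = cos(x/4 - 4 + pi/4)/4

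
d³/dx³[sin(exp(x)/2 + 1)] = (-exp(2*x)*cos(exp(x)/2 + 1) - 6*exp(x)*sin(exp(x)/2 + 1) + 4*cos(exp(x)/2 + 1))*exp(x)/8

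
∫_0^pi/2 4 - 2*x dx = 4 - (-2 + pi/2)^2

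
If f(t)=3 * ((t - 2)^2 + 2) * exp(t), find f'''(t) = 3*t^2*exp(t) + 6*t*exp(t)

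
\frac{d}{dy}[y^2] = 2*y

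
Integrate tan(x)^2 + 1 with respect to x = tan(x) + C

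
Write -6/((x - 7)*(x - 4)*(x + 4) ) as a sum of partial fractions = -3/(44*(x + 4)) + 1/(4*(x - 4)) - 2/(11*(x - 7))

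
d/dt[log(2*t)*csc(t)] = (-t*log(t)*cot(t)*csc(t) - t*log(2)*cot(t)*csc(t) + csc(t))/t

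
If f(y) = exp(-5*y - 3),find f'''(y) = -125*exp(-5*y - 3)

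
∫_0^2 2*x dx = 4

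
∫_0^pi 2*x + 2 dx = -1 + (-pi - 1)^2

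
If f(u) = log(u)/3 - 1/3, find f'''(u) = 2/(3*u^3)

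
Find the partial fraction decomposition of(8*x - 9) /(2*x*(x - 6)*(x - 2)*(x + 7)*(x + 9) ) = -3/(220*(x + 9)) + 5/(252*(x + 7)) - 7/(1584*(x - 2)) + 1/(240*(x - 6)) - 1/(168*x)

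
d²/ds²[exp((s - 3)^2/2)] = s^2*exp(s^2/2 - 3*s + 9/2) - 6*s*exp(s^2/2 - 3*s + 9/2) + 10*exp(s^2/2 - 3*s + 9/2)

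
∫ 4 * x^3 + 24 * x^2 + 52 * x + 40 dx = x^4 + 8*x^3 + 26*x^2 + 40*x + C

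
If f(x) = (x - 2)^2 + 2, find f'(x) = 2*x - 4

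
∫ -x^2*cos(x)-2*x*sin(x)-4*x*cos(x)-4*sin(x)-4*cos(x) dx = -(x + 2)^2*sin(x) + C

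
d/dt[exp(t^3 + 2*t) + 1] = 3*t^2*exp(t^3 + 2*t) + 2*exp(t^3 + 2*t)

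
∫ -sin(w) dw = cos(w) + C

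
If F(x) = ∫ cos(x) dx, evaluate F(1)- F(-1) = 2*sin(1)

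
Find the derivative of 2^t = 2^t*log(2)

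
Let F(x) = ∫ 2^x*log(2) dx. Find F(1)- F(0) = 1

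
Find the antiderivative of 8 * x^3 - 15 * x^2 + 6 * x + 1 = 2*x^4 - 5*x^3 + 3*x^2 + x + C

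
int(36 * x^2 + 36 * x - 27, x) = 12*x^3 + 18*x^2 - 27*x + C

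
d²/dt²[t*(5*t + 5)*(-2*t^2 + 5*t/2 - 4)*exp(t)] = -10*t^4*exp(t) - 155*t^3*exp(t)/2 - 225*t^2*exp(t)/2 - 35*t*exp(t) - 55*exp(t)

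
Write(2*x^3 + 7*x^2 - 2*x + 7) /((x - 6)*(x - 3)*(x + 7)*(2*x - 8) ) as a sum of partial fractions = 161/(1430*(x + 7)) + 59/(30*(x - 3)) - 239/(44*(x - 4)) + 679/(156*(x - 6))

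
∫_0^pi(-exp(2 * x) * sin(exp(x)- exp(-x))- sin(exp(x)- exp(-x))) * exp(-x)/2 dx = -1/2 + cos(-exp(pi) + exp(-pi))/2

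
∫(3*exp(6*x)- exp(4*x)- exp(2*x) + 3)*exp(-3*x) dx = -2*sinh(x) + 2*sinh(3*x) + C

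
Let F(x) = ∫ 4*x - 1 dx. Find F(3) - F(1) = 14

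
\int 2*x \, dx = x^2 + C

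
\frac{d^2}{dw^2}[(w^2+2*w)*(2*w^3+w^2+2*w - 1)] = 40*w^3 + 60*w^2 + 24*w + 6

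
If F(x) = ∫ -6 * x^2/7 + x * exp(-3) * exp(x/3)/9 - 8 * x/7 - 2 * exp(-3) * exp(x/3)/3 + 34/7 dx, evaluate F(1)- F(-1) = -8*exp(-8/3)/3 + 10*exp(-10/3)/3 + 64/7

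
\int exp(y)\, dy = exp(y) + C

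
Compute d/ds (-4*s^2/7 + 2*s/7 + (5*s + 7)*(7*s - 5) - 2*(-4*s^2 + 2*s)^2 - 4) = -128*s^3 + 96*s^2 + 370*s/7 + 170/7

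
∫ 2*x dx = x^2 + C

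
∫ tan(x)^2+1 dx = tan(x) + C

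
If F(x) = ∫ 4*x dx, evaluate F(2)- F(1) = 6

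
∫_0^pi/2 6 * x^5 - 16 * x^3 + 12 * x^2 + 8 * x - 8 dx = -4 + (-pi + 2 + pi^3/8)^2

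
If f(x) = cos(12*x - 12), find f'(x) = -12*sin(12*x - 12)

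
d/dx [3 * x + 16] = 3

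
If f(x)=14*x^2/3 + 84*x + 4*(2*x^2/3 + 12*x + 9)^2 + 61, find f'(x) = 64*x^3/9 + 192*x^2 + 3772*x/3 + 948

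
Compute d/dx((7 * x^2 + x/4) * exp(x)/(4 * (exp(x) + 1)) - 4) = (28*x^2*exp(x) + 56*x*exp(2*x) + 57*x*exp(x) + exp(2*x) + exp(x))/(16*exp(2*x) + 32*exp(x) + 16)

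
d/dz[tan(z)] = cos(z)^(-2)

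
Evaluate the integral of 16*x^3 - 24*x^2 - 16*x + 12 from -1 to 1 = 8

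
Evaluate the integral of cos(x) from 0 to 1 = sin(1)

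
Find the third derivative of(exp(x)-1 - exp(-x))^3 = (27*exp(6*x) - 24*exp(5*x) + 24*exp(x) + 27)*exp(-3*x)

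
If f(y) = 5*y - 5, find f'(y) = 5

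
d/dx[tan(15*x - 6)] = 15*tan(15*x - 6)^2 + 15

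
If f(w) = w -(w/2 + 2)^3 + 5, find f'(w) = -3*w^2/8 - 3*w - 5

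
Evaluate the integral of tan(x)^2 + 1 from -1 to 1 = 2*tan(1)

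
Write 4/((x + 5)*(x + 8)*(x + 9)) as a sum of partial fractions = 1/(x + 9) - 4/(3*(x + 8)) + 1/(3*(x + 5))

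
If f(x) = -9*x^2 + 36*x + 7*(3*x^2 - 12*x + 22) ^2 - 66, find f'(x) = 252*x^3 - 1512*x^2 + 3846*x - 3660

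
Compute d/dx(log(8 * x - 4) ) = 2/(2*x - 1)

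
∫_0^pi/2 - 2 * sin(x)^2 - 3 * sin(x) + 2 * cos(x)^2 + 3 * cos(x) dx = 0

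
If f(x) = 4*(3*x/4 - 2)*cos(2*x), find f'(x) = -6*x*sin(2*x) + 16*sin(2*x) + 3*cos(2*x)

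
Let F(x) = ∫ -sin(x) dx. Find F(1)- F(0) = -1 + cos(1)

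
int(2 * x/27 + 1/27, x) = x^2/27 + x/27 + C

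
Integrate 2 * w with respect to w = w^2 + C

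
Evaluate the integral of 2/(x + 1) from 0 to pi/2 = 2*log(1 + pi/2)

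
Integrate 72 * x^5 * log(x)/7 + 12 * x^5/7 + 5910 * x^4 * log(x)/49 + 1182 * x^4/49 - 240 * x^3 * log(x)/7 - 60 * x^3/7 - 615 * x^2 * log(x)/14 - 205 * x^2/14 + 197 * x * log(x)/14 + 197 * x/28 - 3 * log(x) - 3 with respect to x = x*(28*x^2 + 2*x - 21)*(12*x^3 + 168*x^2 - 63*x + 28)*log(x)/196 + C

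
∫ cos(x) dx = sin(x) + C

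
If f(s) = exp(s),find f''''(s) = exp(s)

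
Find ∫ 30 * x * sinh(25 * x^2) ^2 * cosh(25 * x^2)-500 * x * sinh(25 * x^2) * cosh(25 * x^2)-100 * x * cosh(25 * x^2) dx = -(-sinh(25*x^2)^2 + 25*sinh(25*x^2) + 10)*sinh(25*x^2)/5 + C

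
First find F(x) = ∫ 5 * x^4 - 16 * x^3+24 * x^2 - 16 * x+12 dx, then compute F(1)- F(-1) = 42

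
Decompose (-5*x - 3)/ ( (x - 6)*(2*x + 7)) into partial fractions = -29/(19*(2*x + 7)) - 33/(19*(x - 6))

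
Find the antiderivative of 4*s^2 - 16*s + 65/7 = 4*s^3/3 - 8*s^2 + 65*s/7 + C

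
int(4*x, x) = 2*x^2 + C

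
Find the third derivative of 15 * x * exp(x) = 15*x*exp(x) + 45*exp(x)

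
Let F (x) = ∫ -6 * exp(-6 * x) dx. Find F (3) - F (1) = -exp(-6) + exp(-18)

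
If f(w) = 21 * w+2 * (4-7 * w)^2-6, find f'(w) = 196*w - 91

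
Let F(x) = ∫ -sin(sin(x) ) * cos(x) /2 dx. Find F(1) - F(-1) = 0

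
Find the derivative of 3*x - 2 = 3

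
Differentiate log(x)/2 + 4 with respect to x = 1/(2*x)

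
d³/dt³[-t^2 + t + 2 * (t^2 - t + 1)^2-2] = 48*t - 24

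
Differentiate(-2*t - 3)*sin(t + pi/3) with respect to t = -2*t*cos(t + pi/3) - 2*sin(t + pi/3) - 3*cos(t + pi/3)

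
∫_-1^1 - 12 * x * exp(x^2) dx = 0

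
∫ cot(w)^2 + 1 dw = -cot(w) + C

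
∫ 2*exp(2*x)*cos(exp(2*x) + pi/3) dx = sin(exp(2*x) + pi/3) + C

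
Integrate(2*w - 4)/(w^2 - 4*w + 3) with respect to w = log((w - 2)^2 - 1) + C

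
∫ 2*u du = u^2 + C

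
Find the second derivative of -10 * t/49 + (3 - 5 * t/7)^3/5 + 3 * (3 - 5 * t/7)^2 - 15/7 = 240/49 - 150*t/343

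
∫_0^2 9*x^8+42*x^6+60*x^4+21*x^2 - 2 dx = 1716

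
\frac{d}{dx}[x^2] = 2*x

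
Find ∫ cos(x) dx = sin(x) + C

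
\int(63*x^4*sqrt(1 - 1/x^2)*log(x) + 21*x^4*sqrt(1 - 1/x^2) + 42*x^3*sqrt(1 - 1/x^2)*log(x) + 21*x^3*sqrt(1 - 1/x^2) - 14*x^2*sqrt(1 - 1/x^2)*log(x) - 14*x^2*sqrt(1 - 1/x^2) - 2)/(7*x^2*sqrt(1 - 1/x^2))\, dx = x*(3*x^2 + 3*x - 2)*log(x) + 2*acsc(x)/7 + C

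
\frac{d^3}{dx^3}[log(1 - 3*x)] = 54/(27*x^3 - 27*x^2 + 9*x - 1)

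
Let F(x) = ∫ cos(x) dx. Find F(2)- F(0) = sin(2)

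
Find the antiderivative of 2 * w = w^2 + C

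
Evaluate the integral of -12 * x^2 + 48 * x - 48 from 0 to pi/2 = -32 - 4*(-2 + pi/2)^3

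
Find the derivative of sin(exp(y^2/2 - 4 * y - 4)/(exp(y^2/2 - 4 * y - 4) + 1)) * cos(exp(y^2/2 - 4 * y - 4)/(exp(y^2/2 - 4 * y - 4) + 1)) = (y - 4)*exp(4)*exp(4*y)*exp(-2*y^2)*cos(2*exp(y^2/2)/(exp(4)*exp(4*y) + exp(y^2/2)))/(exp(8)*exp(8*y)*exp(-5*y^2/2) + 2*exp(4)*exp(4*y)*exp(-2*y^2) + exp(-3*y^2/2))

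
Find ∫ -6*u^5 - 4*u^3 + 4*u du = -u^6 - u^4 + 2*u^2 + C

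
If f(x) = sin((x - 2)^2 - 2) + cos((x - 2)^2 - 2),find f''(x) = -4*sqrt(2)*x^2*sin(x^2 - 4*x + pi/4 + 2) + 16*sqrt(2)*x*sin(x^2 - 4*x + pi/4 + 2) - 18*sin(x^2 - 4*x + 2) - 14*cos(x^2 - 4*x + 2)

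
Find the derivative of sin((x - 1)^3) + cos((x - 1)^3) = -3*x^2*sin(x^3 - 3*x^2 + 3*x - 1) + 3*x^2*cos(x^3 - 3*x^2 + 3*x - 1) + 6*x*sin(x^3 - 3*x^2 + 3*x - 1) - 6*x*cos(x^3 - 3*x^2 + 3*x - 1) - 3*sin(x^3 - 3*x^2 + 3*x - 1) + 3*cos(x^3 - 3*x^2 + 3*x - 1)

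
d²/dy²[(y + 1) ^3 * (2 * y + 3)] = 24*y^2 + 54*y + 30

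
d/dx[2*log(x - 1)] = 2/(x - 1)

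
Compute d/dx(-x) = -1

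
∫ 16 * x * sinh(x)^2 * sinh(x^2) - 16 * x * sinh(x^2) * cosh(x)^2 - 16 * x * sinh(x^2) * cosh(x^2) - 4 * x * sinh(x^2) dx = -4*sinh(x^2)^2 - 10*cosh(x^2) + C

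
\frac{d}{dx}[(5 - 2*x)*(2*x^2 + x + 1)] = -12*x^2 + 16*x + 3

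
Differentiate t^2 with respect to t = 2*t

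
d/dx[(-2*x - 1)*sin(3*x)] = -6*x*cos(3*x) - 2*sin(3*x) - 3*cos(3*x)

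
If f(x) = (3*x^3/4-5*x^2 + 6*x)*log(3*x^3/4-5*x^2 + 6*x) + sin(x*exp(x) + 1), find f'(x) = 9*x^2*log(x*(3*x^2/4 - 5*x + 6))/4 + 9*x^2/4 + x*exp(x)*cos(x*exp(x) + 1) - 10*x*log(x*(3*x^2/4 - 5*x + 6)) - 10*x + exp(x)*cos(x*exp(x) + 1) + 6*log(x*(3*x^2/4 - 5*x + 6)) + 6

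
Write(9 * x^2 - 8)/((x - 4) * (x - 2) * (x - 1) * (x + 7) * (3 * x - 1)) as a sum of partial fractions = 567/(2420*(3*x - 1)) + 433/(17424*(x + 7)) + 1/(48*(x - 1)) - 14/(45*(x - 2)) + 68/(363*(x - 4))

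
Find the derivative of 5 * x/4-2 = 5/4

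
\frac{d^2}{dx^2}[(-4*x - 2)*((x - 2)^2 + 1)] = 28 - 24*x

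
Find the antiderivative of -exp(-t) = exp(-t) + C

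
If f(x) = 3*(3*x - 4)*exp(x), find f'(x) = 9*x*exp(x) - 3*exp(x)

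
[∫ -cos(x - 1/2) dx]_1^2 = -sin(3/2) + sin(1/2)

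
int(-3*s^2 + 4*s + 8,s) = -s^3 + 2*s^2 + 8*s + C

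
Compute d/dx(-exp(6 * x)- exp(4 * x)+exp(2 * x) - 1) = -6*exp(6*x) - 4*exp(4*x) + 2*exp(2*x)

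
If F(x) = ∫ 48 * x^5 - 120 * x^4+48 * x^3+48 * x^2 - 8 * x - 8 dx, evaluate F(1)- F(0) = 0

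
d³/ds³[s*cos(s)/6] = s*sin(s)/6 - cos(s)/2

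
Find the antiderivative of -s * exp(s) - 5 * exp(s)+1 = (1 - exp(s))*(s + 4) + C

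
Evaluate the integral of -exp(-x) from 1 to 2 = -exp(-1) + exp(-2)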